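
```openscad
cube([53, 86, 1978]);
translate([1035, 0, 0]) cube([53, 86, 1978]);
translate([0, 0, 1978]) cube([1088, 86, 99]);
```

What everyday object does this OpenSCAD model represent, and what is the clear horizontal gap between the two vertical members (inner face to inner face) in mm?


A door frame. The clear opening width is 982 mm.

Two 1978 mm tall posts with a header on top — a door frame. The left jamb is 53 mm wide at x = 0; the right jamb starts at x = 1035. The clear opening is 1035 − 53 = 982 mm.


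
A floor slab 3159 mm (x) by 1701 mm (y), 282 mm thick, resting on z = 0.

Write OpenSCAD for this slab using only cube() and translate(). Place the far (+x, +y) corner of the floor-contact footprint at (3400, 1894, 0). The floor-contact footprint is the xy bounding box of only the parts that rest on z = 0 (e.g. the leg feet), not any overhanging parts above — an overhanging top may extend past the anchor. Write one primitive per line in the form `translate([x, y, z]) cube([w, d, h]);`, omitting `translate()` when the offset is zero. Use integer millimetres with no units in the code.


translate([241, 193, 0]) cube([3159, 1701, 282]);


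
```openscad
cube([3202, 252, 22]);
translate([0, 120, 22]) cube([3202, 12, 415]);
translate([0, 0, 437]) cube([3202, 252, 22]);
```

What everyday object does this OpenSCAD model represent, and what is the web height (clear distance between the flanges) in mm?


An I-beam. The web height is 415 mm.

Two wide flanges with a thin centred web — an I-beam. Overall 459 mm minus two 22 mm flanges gives a web of 459 − 2·22 = 415 mm.


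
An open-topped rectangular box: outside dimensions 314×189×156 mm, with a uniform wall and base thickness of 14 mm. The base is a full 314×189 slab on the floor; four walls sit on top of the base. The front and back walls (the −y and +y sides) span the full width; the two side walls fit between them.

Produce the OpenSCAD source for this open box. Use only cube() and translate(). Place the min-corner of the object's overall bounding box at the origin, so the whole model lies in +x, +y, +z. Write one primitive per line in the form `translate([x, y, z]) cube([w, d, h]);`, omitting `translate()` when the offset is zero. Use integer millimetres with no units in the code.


cube([314, 189, 14]);
translate([0, 0, 14]) cube([314, 14, 142]);
translate([0, 175, 14]) cube([314, 14, 142]);
translate([0, 14, 14]) cube([14, 161, 142]);
translate([300, 14, 14]) cube([14, 161, 142]);


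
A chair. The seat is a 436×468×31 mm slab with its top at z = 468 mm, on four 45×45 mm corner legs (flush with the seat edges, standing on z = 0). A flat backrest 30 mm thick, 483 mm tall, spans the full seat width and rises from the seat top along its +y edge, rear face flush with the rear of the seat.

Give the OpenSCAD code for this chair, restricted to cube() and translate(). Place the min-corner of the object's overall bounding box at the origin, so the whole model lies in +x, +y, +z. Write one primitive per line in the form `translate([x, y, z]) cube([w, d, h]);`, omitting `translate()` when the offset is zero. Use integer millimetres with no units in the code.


translate([0, 0, 437]) cube([436, 468, 31]);
cube([45, 45, 437]);
translate([391, 0, 0]) cube([45, 45, 437]);
translate([0, 423, 0]) cube([45, 45, 437]);
translate([391, 423, 0]) cube([45, 45, 437]);
translate([0, 438, 468]) cube([436, 30, 483]);


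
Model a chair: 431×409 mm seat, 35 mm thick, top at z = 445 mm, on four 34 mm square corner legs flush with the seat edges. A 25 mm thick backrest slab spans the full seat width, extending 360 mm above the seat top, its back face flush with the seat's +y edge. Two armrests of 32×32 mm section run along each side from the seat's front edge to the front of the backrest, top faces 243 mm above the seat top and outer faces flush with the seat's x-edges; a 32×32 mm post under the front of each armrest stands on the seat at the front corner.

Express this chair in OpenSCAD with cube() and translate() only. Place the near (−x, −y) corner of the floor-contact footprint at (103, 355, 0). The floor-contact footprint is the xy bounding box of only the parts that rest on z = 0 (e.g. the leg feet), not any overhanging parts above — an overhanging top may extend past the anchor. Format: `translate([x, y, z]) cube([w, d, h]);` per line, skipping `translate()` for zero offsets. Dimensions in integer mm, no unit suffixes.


// leg_h = 445 - 35 = 410
// arm post h = 243 - 32 = 211
translate([103, 355, 410]) cube([431, 409, 35]);
translate([103, 355, 0]) cube([34, 34, 410]);
translate([500, 355, 0]) cube([34, 34, 410]);
translate([103, 730, 0]) cube([34, 34, 410]);
translate([500, 730, 0]) cube([34, 34, 410]);
translate([103, 739, 445]) cube([431, 25, 360]);
translate([103, 355, 656]) cube([32, 384, 32]);
translate([502, 355, 656]) cube([32, 384, 32]);
translate([103, 355, 445]) cube([32, 32, 211]);
translate([502, 355, 445]) cube([32, 32, 211]);


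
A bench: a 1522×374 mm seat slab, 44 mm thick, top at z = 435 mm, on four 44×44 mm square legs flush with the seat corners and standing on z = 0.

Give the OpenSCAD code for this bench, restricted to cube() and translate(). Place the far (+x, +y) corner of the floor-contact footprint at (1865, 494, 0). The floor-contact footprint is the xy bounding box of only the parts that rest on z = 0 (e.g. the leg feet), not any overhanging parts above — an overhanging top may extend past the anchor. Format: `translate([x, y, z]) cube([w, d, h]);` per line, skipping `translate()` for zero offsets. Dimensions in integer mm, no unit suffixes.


translate([343, 120, 391]) cube([1522, 374, 44]);
translate([343, 120, 0]) cube([44, 44, 391]);
translate([343, 450, 0]) cube([44, 44, 391]);
translate([1821, 120, 0]) cube([44, 44, 391]);
translate([1821, 450, 0]) cube([44, 44, 391]);


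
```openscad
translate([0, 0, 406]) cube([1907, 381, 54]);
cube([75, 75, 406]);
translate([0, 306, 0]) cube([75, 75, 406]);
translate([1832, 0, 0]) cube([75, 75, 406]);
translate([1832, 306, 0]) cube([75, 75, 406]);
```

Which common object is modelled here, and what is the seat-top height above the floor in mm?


A bench. The seat-top height is 460 mm.

A long slab on four corner posts — a bench. The slab sits at z = 406 with thickness 54, so the top is 406 + 54 = 460 mm.


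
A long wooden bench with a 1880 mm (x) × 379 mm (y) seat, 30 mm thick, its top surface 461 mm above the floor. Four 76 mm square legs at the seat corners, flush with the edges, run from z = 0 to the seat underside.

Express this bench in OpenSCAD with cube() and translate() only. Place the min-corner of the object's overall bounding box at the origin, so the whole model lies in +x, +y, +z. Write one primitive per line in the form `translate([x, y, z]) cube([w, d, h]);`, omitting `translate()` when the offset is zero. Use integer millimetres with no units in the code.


translate([0, 0, 431]) cube([1880, 379, 30]);
cube([76, 76, 431]);
translate([0, 303, 0]) cube([76, 76, 431]);
translate([1804, 0, 0]) cube([76, 76, 431]);
translate([1804, 303, 0]) cube([76, 76, 431]);


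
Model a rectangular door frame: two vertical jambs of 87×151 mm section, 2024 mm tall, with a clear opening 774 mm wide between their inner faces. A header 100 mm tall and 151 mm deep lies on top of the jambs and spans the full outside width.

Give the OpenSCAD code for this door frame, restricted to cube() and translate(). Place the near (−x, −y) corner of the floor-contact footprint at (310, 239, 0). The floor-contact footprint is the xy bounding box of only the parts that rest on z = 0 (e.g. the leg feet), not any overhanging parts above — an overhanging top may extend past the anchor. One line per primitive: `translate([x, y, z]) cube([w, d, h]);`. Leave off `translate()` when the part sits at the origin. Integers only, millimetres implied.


translate([310, 239, 0]) cube([87, 151, 2024]);
translate([1171, 239, 0]) cube([87, 151, 2024]);
translate([310, 239, 2024]) cube([948, 151, 100]);


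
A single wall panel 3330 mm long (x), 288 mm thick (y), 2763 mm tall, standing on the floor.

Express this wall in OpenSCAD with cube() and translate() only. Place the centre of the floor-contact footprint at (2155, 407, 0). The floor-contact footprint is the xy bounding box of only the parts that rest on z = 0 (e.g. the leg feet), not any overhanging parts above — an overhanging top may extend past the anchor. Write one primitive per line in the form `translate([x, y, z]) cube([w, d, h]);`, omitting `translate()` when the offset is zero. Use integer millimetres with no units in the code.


translate([490, 263, 0]) cube([3330, 288, 2763]);


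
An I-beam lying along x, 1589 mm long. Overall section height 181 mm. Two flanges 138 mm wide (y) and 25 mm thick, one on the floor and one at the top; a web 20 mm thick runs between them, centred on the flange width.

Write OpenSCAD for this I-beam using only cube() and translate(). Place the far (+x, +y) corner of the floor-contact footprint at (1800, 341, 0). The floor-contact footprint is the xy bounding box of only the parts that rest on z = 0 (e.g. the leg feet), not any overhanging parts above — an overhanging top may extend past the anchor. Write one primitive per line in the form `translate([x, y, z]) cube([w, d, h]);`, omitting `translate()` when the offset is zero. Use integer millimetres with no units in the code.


translate([211, 203, 0]) cube([1589, 138, 25]);
translate([211, 262, 25]) cube([1589, 20, 131]);
translate([211, 203, 156]) cube([1589, 138, 25]);


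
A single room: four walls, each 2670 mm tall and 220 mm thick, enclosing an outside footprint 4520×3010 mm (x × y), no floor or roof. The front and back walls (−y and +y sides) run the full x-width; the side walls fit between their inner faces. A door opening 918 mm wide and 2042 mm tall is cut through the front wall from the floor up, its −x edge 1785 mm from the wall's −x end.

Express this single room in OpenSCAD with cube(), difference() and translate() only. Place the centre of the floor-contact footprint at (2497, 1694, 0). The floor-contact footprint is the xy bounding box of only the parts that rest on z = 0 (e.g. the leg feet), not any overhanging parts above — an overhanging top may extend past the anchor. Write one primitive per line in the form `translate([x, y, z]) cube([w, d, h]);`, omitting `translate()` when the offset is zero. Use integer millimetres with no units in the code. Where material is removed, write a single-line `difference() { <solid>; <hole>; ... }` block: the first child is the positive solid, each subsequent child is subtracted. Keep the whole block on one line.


difference() { translate([237, 189, 0]) cube([4520, 220, 2670]); translate([2022, 189, 0]) cube([918, 220, 2042]); }
translate([237, 2979, 0]) cube([4520, 220, 2670]);
translate([237, 409, 0]) cube([220, 2570, 2670]);
translate([4537, 409, 0]) cube([220, 2570, 2670]);


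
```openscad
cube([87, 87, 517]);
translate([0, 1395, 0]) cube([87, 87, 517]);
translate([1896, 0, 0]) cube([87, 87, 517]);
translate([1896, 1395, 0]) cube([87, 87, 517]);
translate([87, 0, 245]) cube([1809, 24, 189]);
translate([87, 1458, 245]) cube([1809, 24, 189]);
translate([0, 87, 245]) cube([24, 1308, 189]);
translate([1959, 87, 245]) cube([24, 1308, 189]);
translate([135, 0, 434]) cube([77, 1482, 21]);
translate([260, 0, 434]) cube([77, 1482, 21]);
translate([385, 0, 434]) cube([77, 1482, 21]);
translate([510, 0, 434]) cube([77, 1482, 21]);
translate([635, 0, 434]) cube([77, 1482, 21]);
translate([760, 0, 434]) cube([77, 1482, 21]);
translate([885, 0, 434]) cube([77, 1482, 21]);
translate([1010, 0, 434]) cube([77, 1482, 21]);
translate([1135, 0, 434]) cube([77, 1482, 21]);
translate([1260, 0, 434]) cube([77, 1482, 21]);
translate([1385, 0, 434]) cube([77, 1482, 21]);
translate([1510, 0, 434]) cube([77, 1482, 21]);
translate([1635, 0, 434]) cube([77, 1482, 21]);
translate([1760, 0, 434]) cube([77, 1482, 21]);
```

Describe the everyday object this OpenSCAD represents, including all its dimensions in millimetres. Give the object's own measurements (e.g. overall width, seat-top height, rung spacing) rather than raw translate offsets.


A bed frame 1983 mm long (x) by 1482 mm wide (y). Four 87×87 mm corner posts, 517 mm tall, at the corners of the footprint. Four rails of 24 mm thickness and 189 mm height run between adjacent posts with their undersides at z = 245 mm, their outer faces flush with the outside of the frame (the two x-running rails run between the posts' inner faces; the two y-running rails run between the posts' inner faces). 14 slats, each 77 mm wide (x) and 21 mm thick, lie across the top of the two x-running rails, running the full 1482 mm width of the frame in y; along x they sit between the end posts with a 48 mm gap after the −x posts and between neighbouring slats, leaving 59 mm before the +x posts.


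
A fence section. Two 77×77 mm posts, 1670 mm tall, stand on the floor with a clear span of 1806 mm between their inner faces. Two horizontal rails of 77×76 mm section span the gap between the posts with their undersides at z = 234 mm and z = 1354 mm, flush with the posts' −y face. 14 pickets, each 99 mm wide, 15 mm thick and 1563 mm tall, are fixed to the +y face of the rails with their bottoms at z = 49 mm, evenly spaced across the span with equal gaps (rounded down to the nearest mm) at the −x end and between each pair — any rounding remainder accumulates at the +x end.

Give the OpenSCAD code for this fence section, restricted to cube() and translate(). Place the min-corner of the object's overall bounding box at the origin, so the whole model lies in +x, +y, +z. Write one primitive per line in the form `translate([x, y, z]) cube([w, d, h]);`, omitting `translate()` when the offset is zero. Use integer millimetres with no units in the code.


cube([77, 77, 1670]);
translate([1883, 0, 0]) cube([77, 77, 1670]);
translate([77, 0, 234]) cube([1806, 77, 76]);
translate([77, 0, 1354]) cube([1806, 77, 76]);
translate([105, 77, 49]) cube([99, 15, 1563]);
translate([232, 77, 49]) cube([99, 15, 1563]);
translate([359, 77, 49]) cube([99, 15, 1563]);
translate([486, 77, 49]) cube([99, 15, 1563]);
translate([613, 77, 49]) cube([99, 15, 1563]);
translate([740, 77, 49]) cube([99, 15, 1563]);
translate([867, 77, 49]) cube([99, 15, 1563]);
translate([994, 77, 49]) cube([99, 15, 1563]);
translate([1121, 77, 49]) cube([99, 15, 1563]);
translate([1248, 77, 49]) cube([99, 15, 1563]);
translate([1375, 77, 49]) cube([99, 15, 1563]);
translate([1502, 77, 49]) cube([99, 15, 1563]);
translate([1629, 77, 49]) cube([99, 15, 1563]);
translate([1756, 77, 49]) cube([99, 15, 1563]);


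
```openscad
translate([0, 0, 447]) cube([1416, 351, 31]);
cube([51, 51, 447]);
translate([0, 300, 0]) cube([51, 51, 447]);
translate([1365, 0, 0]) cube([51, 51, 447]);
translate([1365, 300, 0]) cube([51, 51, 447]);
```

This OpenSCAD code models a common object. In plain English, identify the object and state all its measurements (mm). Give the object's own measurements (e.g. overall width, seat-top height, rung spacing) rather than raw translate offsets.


A long wooden bench with a 1416 mm (x) × 351 mm (y) seat, 31 mm thick, its top surface 478 mm above the floor. Four 51 mm square legs at the seat corners, flush with the edges, run from z = 0 to the seat underside.


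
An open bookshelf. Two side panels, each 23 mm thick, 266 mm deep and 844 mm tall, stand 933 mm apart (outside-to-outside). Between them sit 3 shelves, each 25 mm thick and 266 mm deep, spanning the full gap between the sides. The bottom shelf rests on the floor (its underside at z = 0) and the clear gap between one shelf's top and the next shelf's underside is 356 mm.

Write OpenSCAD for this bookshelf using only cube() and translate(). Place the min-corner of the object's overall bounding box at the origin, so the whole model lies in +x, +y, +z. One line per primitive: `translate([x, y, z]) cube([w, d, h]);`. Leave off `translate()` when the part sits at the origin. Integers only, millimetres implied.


cube([23, 266, 844]);
translate([910, 0, 0]) cube([23, 266, 844]);
translate([23, 0, 0]) cube([887, 266, 25]);
translate([23, 0, 381]) cube([887, 266, 25]);
translate([23, 0, 762]) cube([887, 266, 25]);


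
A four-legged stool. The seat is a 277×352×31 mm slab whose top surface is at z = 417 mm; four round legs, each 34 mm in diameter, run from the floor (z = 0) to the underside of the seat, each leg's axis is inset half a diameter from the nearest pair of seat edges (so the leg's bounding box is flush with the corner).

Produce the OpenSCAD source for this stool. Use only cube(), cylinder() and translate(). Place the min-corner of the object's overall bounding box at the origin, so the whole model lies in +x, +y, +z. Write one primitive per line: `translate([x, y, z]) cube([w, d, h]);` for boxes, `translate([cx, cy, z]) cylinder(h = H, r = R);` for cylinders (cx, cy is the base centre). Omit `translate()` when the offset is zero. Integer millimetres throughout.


// leg_h = 417 - 31 = 386
translate([0, 0, 386]) cube([277, 352, 31]);
translate([17, 17, 0]) cylinder(h = 386, r = 17);
translate([260, 17, 0]) cylinder(h = 386, r = 17);
translate([17, 335, 0]) cylinder(h = 386, r = 17);
translate([260, 335, 0]) cylinder(h = 386, r = 17);


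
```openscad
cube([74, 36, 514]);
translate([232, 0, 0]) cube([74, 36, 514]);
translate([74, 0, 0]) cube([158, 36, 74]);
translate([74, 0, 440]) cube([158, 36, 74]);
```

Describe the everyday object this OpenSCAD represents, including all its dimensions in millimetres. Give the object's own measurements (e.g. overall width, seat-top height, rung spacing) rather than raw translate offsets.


A rectangular picture frame lying in the x–z plane (depth along y). The opening is 158 mm wide (x) by 366 mm tall (z), surrounded by a border 74 mm wide on all four sides. The frame is 36 mm deep and is made of two full-height vertical stiles with two horizontal rails fitted between them.


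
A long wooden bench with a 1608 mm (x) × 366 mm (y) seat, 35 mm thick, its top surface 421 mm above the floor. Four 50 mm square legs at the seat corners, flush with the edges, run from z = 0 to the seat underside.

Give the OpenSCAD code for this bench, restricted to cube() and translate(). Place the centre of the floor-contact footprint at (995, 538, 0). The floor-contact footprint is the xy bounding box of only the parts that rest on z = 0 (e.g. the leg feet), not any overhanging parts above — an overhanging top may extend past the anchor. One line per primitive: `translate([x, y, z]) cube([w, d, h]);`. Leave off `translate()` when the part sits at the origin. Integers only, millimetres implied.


translate([191, 355, 386]) cube([1608, 366, 35]);
translate([191, 355, 0]) cube([50, 50, 386]);
translate([191, 671, 0]) cube([50, 50, 386]);
translate([1749, 355, 0]) cube([50, 50, 386]);
translate([1749, 671, 0]) cube([50, 50, 386]);


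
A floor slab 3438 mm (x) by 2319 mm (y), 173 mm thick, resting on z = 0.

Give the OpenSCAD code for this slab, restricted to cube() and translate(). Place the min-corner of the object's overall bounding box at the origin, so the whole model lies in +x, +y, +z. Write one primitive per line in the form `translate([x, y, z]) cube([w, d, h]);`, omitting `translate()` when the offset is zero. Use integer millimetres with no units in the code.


cube([3438, 2319, 173]);


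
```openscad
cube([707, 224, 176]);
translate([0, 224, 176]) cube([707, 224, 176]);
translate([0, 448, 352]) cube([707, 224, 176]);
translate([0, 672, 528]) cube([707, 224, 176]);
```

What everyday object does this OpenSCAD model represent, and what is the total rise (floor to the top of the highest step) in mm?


A staircase. The total rise is 704 mm.

4 identical blocks, each offset up and back from the previous — a staircase. Each step is 176 mm tall and there are 4 of them, so the total rise is 4 × 176 = 704 mm.


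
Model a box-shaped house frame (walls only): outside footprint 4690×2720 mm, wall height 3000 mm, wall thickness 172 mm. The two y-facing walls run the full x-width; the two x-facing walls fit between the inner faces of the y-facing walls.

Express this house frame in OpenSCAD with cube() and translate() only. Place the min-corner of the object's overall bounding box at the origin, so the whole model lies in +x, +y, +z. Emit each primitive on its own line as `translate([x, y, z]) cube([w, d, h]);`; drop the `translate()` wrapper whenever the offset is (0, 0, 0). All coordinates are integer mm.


cube([4690, 172, 3000]);
translate([0, 2548, 0]) cube([4690, 172, 3000]);
translate([0, 172, 0]) cube([172, 2376, 3000]);
translate([4518, 172, 0]) cube([172, 2376, 3000]);


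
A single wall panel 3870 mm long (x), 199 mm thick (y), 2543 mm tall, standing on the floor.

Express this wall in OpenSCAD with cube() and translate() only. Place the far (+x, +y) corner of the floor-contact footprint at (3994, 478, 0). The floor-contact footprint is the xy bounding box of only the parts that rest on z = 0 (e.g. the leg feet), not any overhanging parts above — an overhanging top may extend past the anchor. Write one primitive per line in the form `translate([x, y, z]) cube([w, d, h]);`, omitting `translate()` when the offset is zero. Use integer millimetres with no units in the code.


translate([124, 279, 0]) cube([3870, 199, 2543]);


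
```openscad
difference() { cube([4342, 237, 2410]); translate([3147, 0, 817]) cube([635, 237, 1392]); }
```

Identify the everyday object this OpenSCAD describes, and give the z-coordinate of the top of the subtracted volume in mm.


A wall with a window opening. The window head height is 2209 mm.

A wall with a rectangular opening subtracted — a window. Sill at z = 817, opening 1392 mm tall, so the head is at 817 + 1392 = 2209 mm.


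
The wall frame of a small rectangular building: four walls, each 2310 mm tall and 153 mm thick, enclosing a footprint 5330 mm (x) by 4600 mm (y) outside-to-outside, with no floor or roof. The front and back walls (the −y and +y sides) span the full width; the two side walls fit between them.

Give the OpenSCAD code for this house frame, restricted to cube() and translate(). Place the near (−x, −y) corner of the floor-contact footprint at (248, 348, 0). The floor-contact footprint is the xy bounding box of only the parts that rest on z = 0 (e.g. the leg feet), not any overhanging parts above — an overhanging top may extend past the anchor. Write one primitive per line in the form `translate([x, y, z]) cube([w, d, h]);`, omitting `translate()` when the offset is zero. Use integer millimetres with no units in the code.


translate([248, 348, 0]) cube([5330, 153, 2310]);
translate([248, 4795, 0]) cube([5330, 153, 2310]);
translate([248, 501, 0]) cube([153, 4294, 2310]);
translate([5425, 501, 0]) cube([153, 4294, 2310]);


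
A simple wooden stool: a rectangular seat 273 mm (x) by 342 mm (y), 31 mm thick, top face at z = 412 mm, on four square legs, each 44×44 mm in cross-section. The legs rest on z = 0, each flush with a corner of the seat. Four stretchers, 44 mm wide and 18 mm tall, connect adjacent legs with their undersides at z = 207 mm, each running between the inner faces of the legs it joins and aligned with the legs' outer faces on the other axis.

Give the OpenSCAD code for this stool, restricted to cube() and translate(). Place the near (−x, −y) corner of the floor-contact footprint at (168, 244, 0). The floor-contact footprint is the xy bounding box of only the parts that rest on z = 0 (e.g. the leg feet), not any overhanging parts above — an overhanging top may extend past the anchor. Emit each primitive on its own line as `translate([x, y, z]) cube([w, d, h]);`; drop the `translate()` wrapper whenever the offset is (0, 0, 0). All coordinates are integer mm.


translate([168, 244, 381]) cube([273, 342, 31]);
translate([168, 244, 0]) cube([44, 44, 381]);
translate([397, 244, 0]) cube([44, 44, 381]);
translate([168, 542, 0]) cube([44, 44, 381]);
translate([397, 542, 0]) cube([44, 44, 381]);
translate([212, 244, 207]) cube([185, 44, 18]);
translate([212, 542, 207]) cube([185, 44, 18]);
translate([168, 288, 207]) cube([44, 254, 18]);
translate([397, 288, 207]) cube([44, 254, 18]);


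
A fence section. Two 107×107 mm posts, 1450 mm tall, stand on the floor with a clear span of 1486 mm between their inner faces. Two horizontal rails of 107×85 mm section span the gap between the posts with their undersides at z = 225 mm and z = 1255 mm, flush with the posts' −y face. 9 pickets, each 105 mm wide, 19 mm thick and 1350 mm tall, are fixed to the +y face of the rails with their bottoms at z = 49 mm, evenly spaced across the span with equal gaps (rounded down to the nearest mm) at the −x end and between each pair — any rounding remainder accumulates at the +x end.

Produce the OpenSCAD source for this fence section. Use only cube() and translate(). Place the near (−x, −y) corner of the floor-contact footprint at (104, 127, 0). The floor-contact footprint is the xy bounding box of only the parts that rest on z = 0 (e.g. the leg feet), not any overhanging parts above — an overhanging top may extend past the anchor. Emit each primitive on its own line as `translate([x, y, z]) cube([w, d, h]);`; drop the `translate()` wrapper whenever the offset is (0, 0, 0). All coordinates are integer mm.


translate([104, 127, 0]) cube([107, 107, 1450]);
translate([1697, 127, 0]) cube([107, 107, 1450]);
translate([211, 127, 225]) cube([1486, 107, 85]);
translate([211, 127, 1255]) cube([1486, 107, 85]);
translate([265, 234, 49]) cube([105, 19, 1350]);
translate([424, 234, 49]) cube([105, 19, 1350]);
translate([583, 234, 49]) cube([105, 19, 1350]);
translate([742, 234, 49]) cube([105, 19, 1350]);
translate([901, 234, 49]) cube([105, 19, 1350]);
translate([1060, 234, 49]) cube([105, 19, 1350]);
translate([1219, 234, 49]) cube([105, 19, 1350]);
translate([1378, 234, 49]) cube([105, 19, 1350]);
translate([1537, 234, 49]) cube([105, 19, 1350]);


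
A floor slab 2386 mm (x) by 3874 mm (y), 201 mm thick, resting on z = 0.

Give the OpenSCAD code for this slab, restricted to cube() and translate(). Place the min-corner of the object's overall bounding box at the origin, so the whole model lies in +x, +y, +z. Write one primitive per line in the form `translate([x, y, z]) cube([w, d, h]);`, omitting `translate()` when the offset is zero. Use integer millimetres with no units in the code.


cube([2386, 3874, 201]);


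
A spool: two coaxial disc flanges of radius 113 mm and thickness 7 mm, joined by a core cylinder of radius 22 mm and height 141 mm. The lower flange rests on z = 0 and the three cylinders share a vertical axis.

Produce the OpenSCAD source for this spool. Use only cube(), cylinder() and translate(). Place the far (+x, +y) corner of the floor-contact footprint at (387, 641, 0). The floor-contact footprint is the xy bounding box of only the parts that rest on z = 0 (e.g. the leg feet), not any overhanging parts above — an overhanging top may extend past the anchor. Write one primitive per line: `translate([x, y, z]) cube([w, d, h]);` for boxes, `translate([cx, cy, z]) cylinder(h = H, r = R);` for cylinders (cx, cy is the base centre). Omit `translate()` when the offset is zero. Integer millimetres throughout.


translate([274, 528, 0]) cylinder(h = 7, r = 113);
translate([274, 528, 7]) cylinder(h = 141, r = 22);
translate([274, 528, 148]) cylinder(h = 7, r = 113);


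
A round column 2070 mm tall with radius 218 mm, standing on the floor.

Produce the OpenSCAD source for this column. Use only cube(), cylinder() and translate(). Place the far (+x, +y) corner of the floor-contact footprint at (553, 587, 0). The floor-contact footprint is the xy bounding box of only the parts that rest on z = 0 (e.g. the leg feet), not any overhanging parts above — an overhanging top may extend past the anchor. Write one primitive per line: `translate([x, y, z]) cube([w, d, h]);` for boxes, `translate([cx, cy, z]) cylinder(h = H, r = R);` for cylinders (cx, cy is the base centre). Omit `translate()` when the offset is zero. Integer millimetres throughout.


translate([335, 369, 0]) cylinder(h = 2070, r = 218);


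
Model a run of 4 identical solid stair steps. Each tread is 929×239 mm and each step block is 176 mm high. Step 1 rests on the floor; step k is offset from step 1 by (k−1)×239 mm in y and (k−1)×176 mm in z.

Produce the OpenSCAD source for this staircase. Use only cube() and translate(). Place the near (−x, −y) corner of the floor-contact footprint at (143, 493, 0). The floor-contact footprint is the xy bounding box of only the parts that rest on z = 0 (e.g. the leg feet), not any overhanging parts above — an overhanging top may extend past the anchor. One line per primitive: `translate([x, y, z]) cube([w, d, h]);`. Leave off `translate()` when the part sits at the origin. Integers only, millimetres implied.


translate([143, 493, 0]) cube([929, 239, 176]);
translate([143, 732, 176]) cube([929, 239, 176]);
translate([143, 971, 352]) cube([929, 239, 176]);
translate([143, 1210, 528]) cube([929, 239, 176]);


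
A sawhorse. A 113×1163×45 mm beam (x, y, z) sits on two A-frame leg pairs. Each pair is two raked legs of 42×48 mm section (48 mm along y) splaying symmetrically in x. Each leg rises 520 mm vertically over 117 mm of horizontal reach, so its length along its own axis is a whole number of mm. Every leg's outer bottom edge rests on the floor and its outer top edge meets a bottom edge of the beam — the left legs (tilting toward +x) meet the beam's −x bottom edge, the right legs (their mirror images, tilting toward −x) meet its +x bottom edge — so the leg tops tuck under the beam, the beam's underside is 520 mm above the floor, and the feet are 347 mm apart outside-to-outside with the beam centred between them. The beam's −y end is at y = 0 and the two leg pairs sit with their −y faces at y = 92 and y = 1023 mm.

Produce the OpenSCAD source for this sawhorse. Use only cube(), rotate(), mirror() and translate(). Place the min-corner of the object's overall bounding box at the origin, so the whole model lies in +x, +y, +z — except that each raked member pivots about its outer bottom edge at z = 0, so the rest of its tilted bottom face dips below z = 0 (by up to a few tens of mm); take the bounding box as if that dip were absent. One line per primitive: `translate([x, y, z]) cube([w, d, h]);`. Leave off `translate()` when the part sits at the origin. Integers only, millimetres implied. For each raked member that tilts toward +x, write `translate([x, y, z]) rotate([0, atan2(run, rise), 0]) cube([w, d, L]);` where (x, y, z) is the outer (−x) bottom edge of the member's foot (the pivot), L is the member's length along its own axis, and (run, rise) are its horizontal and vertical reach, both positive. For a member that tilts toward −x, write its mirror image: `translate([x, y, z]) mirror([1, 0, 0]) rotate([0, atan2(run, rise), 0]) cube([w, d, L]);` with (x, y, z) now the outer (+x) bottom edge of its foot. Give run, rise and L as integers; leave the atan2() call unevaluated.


translate([117, 0, 520]) cube([113, 1163, 45]);
translate([0, 92, 0]) rotate([0, atan2(117, 520), 0]) cube([42, 48, 533]);
translate([347, 92, 0]) mirror([1, 0, 0]) rotate([0, atan2(117, 520), 0]) cube([42, 48, 533]);
translate([0, 1023, 0]) rotate([0, atan2(117, 520), 0]) cube([42, 48, 533]);
translate([347, 1023, 0]) mirror([1, 0, 0]) rotate([0, atan2(117, 520), 0]) cube([42, 48, 533]);


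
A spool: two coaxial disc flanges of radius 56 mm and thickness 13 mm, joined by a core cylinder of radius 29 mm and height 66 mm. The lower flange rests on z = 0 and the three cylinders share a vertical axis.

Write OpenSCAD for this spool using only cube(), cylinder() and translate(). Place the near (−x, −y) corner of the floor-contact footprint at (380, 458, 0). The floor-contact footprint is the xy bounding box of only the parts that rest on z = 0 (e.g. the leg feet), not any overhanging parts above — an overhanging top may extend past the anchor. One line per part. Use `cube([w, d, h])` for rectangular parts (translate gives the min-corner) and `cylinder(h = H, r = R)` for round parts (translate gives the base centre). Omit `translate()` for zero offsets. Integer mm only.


translate([436, 514, 0]) cylinder(h = 13, r = 56);
translate([436, 514, 13]) cylinder(h = 66, r = 29);
translate([436, 514, 79]) cylinder(h = 13, r = 56);


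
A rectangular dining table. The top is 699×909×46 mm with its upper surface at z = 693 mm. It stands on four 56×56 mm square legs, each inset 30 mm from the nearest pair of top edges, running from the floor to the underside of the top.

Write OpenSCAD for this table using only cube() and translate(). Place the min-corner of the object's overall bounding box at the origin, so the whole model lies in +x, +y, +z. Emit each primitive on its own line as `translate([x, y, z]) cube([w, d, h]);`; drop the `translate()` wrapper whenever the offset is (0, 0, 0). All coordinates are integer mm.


translate([0, 0, 647]) cube([699, 909, 46]);
translate([30, 30, 0]) cube([56, 56, 647]);
translate([613, 30, 0]) cube([56, 56, 647]);
translate([30, 823, 0]) cube([56, 56, 647]);
translate([613, 823, 0]) cube([56, 56, 647]);


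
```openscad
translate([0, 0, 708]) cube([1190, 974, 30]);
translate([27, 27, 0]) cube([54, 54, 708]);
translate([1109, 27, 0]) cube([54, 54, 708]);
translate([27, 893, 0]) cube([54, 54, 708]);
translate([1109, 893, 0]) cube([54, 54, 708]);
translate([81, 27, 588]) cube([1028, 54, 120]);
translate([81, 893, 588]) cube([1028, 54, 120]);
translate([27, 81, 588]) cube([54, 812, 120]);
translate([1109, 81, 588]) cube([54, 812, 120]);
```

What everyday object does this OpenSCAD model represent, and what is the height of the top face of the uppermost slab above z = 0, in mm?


A table. The table height is 738 mm.

A 1190×974×30 slab sits at z = 708 on four 54 mm square posts — a table. The top surface is at 708 + 30 = 738 mm.


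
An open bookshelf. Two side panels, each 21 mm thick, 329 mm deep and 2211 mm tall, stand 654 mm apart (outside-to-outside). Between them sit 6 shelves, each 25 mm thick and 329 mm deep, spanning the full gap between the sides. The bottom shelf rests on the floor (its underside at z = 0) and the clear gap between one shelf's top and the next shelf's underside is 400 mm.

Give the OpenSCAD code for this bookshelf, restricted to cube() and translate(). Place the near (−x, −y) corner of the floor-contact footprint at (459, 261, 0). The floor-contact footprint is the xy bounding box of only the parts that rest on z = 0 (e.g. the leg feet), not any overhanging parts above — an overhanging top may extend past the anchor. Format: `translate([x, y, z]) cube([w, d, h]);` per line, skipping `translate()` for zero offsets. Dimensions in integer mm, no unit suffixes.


translate([459, 261, 0]) cube([21, 329, 2211]);
translate([1092, 261, 0]) cube([21, 329, 2211]);
translate([480, 261, 0]) cube([612, 329, 25]);
translate([480, 261, 425]) cube([612, 329, 25]);
translate([480, 261, 850]) cube([612, 329, 25]);
translate([480, 261, 1275]) cube([612, 329, 25]);
translate([480, 261, 1700]) cube([612, 329, 25]);
translate([480, 261, 2125]) cube([612, 329, 25]);


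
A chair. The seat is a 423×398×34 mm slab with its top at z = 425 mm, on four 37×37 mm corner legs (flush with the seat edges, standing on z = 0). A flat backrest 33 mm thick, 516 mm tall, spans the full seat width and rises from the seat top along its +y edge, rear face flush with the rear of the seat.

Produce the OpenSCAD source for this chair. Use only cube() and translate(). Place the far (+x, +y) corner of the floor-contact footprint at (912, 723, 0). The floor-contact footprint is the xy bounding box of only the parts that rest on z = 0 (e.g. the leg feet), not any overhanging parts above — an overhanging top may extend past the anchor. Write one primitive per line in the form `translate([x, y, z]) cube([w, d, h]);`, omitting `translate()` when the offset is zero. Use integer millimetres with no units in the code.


translate([489, 325, 391]) cube([423, 398, 34]);
translate([489, 325, 0]) cube([37, 37, 391]);
translate([875, 325, 0]) cube([37, 37, 391]);
translate([489, 686, 0]) cube([37, 37, 391]);
translate([875, 686, 0]) cube([37, 37, 391]);
translate([489, 690, 425]) cube([423, 33, 516]);


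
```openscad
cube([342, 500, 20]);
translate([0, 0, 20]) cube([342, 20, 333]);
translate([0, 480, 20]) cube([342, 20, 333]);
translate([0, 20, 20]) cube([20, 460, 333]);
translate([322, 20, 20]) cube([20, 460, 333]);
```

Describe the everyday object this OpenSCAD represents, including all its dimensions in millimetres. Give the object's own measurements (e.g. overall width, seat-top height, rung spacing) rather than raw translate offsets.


An open-topped rectangular box: outside dimensions 342×500×353 mm, with a uniform wall and base thickness of 20 mm. The base is a full 342×500 slab on the floor; four walls sit on top of the base. The front and back walls (the −y and +y sides) span the full width; the two side walls fit between them.


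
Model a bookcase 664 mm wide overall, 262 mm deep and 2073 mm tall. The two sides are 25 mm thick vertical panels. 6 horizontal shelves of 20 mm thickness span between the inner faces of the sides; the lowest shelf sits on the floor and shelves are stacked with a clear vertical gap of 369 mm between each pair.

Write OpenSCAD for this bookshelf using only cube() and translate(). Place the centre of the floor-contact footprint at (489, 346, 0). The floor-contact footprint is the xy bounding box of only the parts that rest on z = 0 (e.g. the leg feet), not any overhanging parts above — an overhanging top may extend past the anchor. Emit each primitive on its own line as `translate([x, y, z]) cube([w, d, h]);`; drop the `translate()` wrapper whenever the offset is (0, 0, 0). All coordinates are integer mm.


translate([157, 215, 0]) cube([25, 262, 2073]);
translate([796, 215, 0]) cube([25, 262, 2073]);
translate([182, 215, 0]) cube([614, 262, 20]);
translate([182, 215, 389]) cube([614, 262, 20]);
translate([182, 215, 778]) cube([614, 262, 20]);
translate([182, 215, 1167]) cube([614, 262, 20]);
translate([182, 215, 1556]) cube([614, 262, 20]);
translate([182, 215, 1945]) cube([614, 262, 20]);


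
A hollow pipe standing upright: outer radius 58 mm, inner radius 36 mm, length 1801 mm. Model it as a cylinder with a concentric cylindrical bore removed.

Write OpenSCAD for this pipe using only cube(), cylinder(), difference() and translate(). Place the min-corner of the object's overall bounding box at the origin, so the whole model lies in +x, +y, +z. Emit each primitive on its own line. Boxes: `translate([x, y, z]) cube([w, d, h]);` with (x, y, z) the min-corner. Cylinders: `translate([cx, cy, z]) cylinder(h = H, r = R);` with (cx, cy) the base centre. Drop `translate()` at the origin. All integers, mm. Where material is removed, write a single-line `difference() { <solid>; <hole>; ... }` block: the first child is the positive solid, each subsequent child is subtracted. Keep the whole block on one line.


difference() { translate([58, 58, 0]) cylinder(h = 1801, r = 58); translate([58, 58, 0]) cylinder(h = 1801, r = 36); }


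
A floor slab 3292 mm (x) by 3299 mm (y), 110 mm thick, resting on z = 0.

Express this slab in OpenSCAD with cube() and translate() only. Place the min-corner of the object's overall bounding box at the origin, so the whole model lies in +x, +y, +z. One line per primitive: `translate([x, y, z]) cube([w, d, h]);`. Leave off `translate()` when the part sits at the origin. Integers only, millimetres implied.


cube([3292, 3299, 110]);


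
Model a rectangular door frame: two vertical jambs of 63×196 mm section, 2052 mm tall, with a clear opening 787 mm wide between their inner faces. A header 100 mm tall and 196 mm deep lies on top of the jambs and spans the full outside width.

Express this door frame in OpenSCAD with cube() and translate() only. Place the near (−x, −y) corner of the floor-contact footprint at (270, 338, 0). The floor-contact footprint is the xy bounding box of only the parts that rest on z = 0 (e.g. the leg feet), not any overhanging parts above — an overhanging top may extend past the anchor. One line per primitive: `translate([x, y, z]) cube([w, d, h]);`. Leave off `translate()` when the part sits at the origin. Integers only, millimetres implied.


translate([270, 338, 0]) cube([63, 196, 2052]);
translate([1120, 338, 0]) cube([63, 196, 2052]);
translate([270, 338, 2052]) cube([913, 196, 100]);
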